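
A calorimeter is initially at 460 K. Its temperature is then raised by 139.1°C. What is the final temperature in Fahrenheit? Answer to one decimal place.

618.7°F

Initial temperature in Celsius: 460 - 273.15 = 186.8500°C.
Final Celsius temperature: 186.8500 + 139.1000 = 325.9500°C.
In Fahrenheit: 325.9500 × 1.8 + 32 = 618.7°F.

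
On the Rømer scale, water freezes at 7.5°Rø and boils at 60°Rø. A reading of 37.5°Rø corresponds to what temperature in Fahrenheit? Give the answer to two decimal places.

134.86°F

Linear interpolation between the fixed points: C = (37.5 - 7.5) × 100 / (60 - 7.5) = 57.1429°C.
Then 57.1429 × 1.8 + 32 = 134.86°F.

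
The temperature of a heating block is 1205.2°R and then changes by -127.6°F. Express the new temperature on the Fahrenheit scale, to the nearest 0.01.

617.93°F

Initial temperature in Celsius: (1205.2 - 491.67) × 5/9 = 396.4056°C.
The 127.6°F change is an interval, so only the factor 5/9 applies: -127.6 × 5/9 = -70.8889°C.
Final Celsius temperature: 396.4056 - 70.8889 = 325.5167°C.
In Fahrenheit: 325.5167 × 1.8 + 32 = 617.93°F.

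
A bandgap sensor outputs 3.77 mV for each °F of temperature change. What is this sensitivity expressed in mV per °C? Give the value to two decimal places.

6.79 mV per °C

The quantity depends on a temperature interval, so only the ratio of degree sizes applies; the offset between the scales is irrelevant.
A change of 1°C is a change of 1.8°F, so per °C the value is 3.77 × 1.8 = 6.79.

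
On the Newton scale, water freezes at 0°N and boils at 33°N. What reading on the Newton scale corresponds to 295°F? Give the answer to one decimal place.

First in Celsius: (295 - 32) × 5/9 = 146.1111°C.
Linearly onto the Newton scale: 0 + (146.1111 / 100) × (33 - 0) = 48.2°N.

48.2°N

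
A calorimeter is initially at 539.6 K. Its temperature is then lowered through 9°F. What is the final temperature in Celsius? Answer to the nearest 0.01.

Initial temperature in Celsius: 539.6 - 273.15 = 266.4500°C.
The 9°F change is an interval, so only the factor 5/9 applies: -9 × 5/9 = -5.0000°C.
Final Celsius temperature: 266.4500 - 5.0000 = 261.4500°C.

261.45°C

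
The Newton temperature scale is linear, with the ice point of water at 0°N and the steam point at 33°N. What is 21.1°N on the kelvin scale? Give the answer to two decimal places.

337.09 K

Linear interpolation between the fixed points: C = (21.1 - 0) × 100 / (33 - 0) = 63.9394°C.
Then 63.9394 + 273.15 = 337.09 K.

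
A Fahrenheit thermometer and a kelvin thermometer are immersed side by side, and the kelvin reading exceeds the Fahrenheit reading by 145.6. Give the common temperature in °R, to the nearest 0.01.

706.66°R

Let x be the Fahrenheit reading; then the kelvin reading is 5/9·x + 255.372.
(5/9·x + 255.372) - x = 145.6  ⇒  (-4/9)·x = -109.772  ⇒  x = 246.9875°F.
In Celsius: (246.9875 - 32) × 5/9 = 119.4375°C.
In Rankine: 119.4375 × 1.8 + 491.67 = 706.66°R.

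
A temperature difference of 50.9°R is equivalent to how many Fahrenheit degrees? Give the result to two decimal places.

Rankine and Fahrenheit degrees are the same size, so the interval is unchanged: 50.90.

50.90°F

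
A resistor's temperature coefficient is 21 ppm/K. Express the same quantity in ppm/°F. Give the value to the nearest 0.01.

11.67 ppm/°F

The quantity depends on a temperature interval, so only the ratio of degree sizes applies; the offset between the scales is irrelevant.
A change of 1°F is a change of 5/9 K, so per °F the value is 21 × 5/9 = 11.67.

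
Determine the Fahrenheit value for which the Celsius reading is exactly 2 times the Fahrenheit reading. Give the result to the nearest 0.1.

Let F be the Fahrenheit reading. The Celsius reading is C = 5/9·F - 17.7778.
Require C = 2·F: 5/9·F - 17.7778 = 2·F.
(-13/9)·F = 17.7778  ⇒  F = -12.3.

-12.3°F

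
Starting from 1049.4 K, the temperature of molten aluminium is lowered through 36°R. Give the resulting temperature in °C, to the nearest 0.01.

756.25°C

Initial temperature in Celsius: 1049.4 - 273.15 = 776.2500°C.
The 36°R change is an interval, so only the factor 5/9 applies: -36 × 5/9 = -20.0000°C.
Final Celsius temperature: 776.2500 - 20.0000 = 756.2500°C.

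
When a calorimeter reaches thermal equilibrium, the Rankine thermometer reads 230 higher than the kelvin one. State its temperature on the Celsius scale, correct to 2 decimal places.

Let x be the kelvin reading; then the Rankine reading is 1.8·x.
(1.8·x) - x = 230  ⇒  (0.8)·x = 230  ⇒  x = 287.5000 K.
In Celsius: 287.5 - 273.15 = 14.35°C.

14.35°C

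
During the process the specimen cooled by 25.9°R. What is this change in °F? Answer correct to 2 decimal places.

Rankine and Fahrenheit degrees are the same size, so the interval is unchanged: 25.90.

25.90°F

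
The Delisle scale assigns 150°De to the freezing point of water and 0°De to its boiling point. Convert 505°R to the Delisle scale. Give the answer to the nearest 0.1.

138.9°De

First in Celsius: (505 - 491.67) × 5/9 = 7.4056°C.
Linearly onto the Delisle scale: 150 + (7.4056 / 100) × (0 - 150) = 138.9°De.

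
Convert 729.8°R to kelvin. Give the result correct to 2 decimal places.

In Celsius: (729.8 - 491.67) × 5/9 = 132.2944°C.
In kelvin: 132.2944 + 273.15 = 405.44 K.

405.44 K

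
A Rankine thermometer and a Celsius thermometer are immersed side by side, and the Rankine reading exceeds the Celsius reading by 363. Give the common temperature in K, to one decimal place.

Let x be the Rankine reading; then the Celsius reading is 5/9·x - 273.15.
(5/9·x - 273.15) - x = -363  ⇒  (-4/9)·x = -89.85  ⇒  x = 202.1625°R.
In Celsius: (202.1625 - 491.67) × 5/9 = -160.8375°C.
In kelvin: -160.8375 + 273.15 = 112.3 K.

112.3 K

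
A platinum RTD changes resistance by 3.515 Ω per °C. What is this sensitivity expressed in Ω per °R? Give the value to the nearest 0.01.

1.95 Ω per °R

Since only a temperature interval is involved, the additive offset between the scales drops out.
A change of 1°R is a change of 5/9°C, so per °R the value is 3.515 × 5/9 = 1.95.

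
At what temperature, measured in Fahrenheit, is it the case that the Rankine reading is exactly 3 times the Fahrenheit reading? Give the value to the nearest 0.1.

229.8°F

Let F be the Fahrenheit reading. The Rankine reading is R = 1·F + 459.67.
Require R = 3·F: 1·F + 459.67 = 3·F.
(-2)·F = -459.67  ⇒  F = 229.8.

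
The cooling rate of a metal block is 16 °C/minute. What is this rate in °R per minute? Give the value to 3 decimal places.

Since only a temperature interval is involved, the additive offset between the scales drops out.
A change of 1°C is a change of 1.8°R, so 16 × 1.8 = 28.800.

28.800 °R/minute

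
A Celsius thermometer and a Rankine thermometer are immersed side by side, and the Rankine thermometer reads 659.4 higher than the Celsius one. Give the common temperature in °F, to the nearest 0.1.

Let x be the Celsius reading; then the Rankine reading is 1.8·x + 491.67.
(1.8·x + 491.67) - x = 659.4  ⇒  (0.8)·x = 167.73  ⇒  x = 209.6625°C.
In Fahrenheit: 209.6625 × 1.8 + 32 = 409.4°F.

409.4°F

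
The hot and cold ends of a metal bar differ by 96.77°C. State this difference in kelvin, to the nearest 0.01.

Celsius and kelvin degrees are the same size, so the interval is unchanged: 96.77.

96.77 K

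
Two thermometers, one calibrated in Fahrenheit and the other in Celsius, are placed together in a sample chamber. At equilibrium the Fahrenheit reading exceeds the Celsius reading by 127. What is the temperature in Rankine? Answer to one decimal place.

Let x be the Fahrenheit reading; then the Celsius reading is 5/9·x - 17.7778.
(5/9·x - 17.7778) - x = -127  ⇒  (-4/9)·x = -109.222  ⇒  x = 245.7500°F.
In Celsius: (245.75 - 32) × 5/9 = 118.7500°C.
In Rankine: 118.7500 × 1.8 + 491.67 = 705.4°R.

705.4°R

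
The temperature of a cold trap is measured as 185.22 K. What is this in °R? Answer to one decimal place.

333.4°R

In Celsius: 185.22 - 273.15 = -87.9300°C.
In Rankine: -87.9300 × 1.8 + 491.67 = 333.4°R.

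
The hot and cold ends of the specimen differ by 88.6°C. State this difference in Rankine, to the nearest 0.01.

For a temperature interval the offset drops out; only the factor 1.8 applies.
88.6 × 1.8 = 159.48.

159.48°R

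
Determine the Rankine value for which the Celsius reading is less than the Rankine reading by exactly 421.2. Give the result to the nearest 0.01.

333.11°R

Let R be the Rankine reading. The Celsius reading is C = 5/9·R - 273.15.
Require C - R = -421.2: (-4/9)·R - 273.15 = -421.2.
R = (-421.2 + 273.15) / (-4/9) = 333.11.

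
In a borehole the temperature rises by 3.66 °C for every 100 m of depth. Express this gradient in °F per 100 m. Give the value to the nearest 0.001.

6.588 °F/100 m

The quantity depends on a temperature interval, so only the ratio of degree sizes applies; the offset between the scales is irrelevant.
A change of 1°C is a change of 1.8°F, so 3.66 × 1.8 = 6.588.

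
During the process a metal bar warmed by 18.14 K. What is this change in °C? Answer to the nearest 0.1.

18.1°C

Kelvin and Celsius degrees are the same size, so the interval is unchanged: 18.1.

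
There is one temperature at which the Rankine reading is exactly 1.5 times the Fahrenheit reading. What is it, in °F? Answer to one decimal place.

Let F be the Fahrenheit reading. The Rankine reading is R = 1·F + 459.67.
Require R = 1.5·F: 1·F + 459.67 = 1.5·F.
(-0.5)·F = -459.67  ⇒  F = 919.3.

919.3°F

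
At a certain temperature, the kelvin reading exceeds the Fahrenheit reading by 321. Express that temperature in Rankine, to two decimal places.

Let x be the Fahrenheit reading; then the kelvin reading is 5/9·x + 255.372.
(5/9·x + 255.372) - x = 321  ⇒  (-4/9)·x = 65.6278  ⇒  x = -147.6625°F.
In Celsius: (-147.6625 - 32) × 5/9 = -99.8125°C.
In Rankine: -99.8125 × 1.8 + 491.67 = 312.01°R.

312.01°R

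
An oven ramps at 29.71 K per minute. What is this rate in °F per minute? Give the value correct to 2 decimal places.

Since only a temperature interval is involved, the additive offset between the scales drops out.
A change of 1 K is a change of 1.8°F, so 29.71 × 1.8 = 53.48.

53.48 °F/minute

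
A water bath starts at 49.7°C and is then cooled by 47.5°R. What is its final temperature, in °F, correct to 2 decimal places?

73.96°F

The 47.5°R change is an interval, so only the factor 5/9 applies: -47.5 × 5/9 = -26.3889°C.
Final Celsius temperature: 49.7000 - 26.3889 = 23.3111°C.
In Fahrenheit: 23.3111 × 1.8 + 32 = 73.96°F.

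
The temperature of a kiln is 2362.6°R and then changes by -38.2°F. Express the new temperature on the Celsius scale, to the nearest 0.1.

1018.2°C

Initial temperature in Celsius: (2362.6 - 491.67) × 5/9 = 1039.4056°C.
The 38.2°F change is an interval, so only the factor 5/9 applies: -38.2 × 5/9 = -21.2222°C.
Final Celsius temperature: 1039.4056 - 21.2222 = 1018.1833°C.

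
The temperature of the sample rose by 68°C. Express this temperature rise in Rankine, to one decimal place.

For a temperature interval the offset drops out; only the factor 1.8 applies.
68 × 1.8 = 122.4.

122.4°R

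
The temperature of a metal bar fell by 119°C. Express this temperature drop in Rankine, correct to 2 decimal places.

214.20°R

An interval of 1°C corresponds to 1.8°R.
119 × 1.8 = 214.20.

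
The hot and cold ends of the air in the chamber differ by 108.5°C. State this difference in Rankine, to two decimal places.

195.30°R

For a temperature interval the offset drops out; only the factor 1.8 applies.
108.5 × 1.8 = 195.30.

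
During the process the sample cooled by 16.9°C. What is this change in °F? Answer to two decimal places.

For a temperature interval the offset drops out; only the factor 1.8 applies.
16.9 × 1.8 = 30.42.

30.42°F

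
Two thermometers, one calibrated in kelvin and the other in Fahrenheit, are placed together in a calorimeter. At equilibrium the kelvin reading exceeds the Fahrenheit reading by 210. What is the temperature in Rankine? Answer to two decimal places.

Let x be the kelvin reading; then the Fahrenheit reading is 1.8·x - 459.67.
(1.8·x - 459.67) - x = -210  ⇒  (0.8)·x = 249.67  ⇒  x = 312.0875 K.
In Celsius: 312.0875 - 273.15 = 38.9375°C.
In Rankine: 38.9375 × 1.8 + 491.67 = 561.76°R.

561.76°R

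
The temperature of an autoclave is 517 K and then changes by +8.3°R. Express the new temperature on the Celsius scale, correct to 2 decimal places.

Initial temperature in Celsius: 517 - 273.15 = 243.8500°C.
The 8.3°R change is an interval, so only the factor 5/9 applies: +8.3 × 5/9 = +4.6111°C.
Final Celsius temperature: 243.8500 + 4.6111 = 248.4611°C.

248.46°C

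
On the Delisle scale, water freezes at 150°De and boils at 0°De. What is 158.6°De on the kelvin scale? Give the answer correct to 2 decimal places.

267.42 K

Linear interpolation between the fixed points: C = (158.6 - 150) × 100 / (0 - 150) = -5.7333°C.
Then -5.7333 + 273.15 = 267.42 K.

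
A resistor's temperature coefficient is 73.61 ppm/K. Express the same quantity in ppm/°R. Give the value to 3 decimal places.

Since only a temperature interval is involved, the additive offset between the scales drops out.
A change of 1°R is a change of 5/9 K, so per °R the value is 73.61 × 5/9 = 40.894.

40.894 ppm/°R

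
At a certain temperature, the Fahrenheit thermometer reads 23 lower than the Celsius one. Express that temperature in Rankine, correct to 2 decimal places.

Let x be the Celsius reading; then the Fahrenheit reading is 1.8·x + 32.
(1.8·x + 32) - x = -23  ⇒  (0.8)·x = -55  ⇒  x = -68.7500°C.
In Rankine: -68.7500 × 1.8 + 491.67 = 367.92°R.

367.92°R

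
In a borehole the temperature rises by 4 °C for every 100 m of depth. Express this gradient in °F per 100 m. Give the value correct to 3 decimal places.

Since only a temperature interval is involved, the additive offset between the scales drops out.
A change of 1°C is a change of 1.8°F, so 4 × 1.8 = 7.200.

7.200 °F/100 m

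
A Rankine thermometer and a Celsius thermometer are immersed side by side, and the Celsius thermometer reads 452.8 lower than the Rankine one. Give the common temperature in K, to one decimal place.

224.6 K

Let x be the Rankine reading; then the Celsius reading is 5/9·x - 273.15.
(5/9·x - 273.15) - x = -452.8  ⇒  (-4/9)·x = -179.65  ⇒  x = 404.2125°R.
In Celsius: (404.2125 - 491.67) × 5/9 = -48.5875°C.
In kelvin: -48.5875 + 273.15 = 224.6 K.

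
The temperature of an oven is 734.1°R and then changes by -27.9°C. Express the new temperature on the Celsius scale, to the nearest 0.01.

106.78°C

Initial temperature in Celsius: (734.1 - 491.67) × 5/9 = 134.6833°C.
Final Celsius temperature: 134.6833 - 27.9000 = 106.7833°C.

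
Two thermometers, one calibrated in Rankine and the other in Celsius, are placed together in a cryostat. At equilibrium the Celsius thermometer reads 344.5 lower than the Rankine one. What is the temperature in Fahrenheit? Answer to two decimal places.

Let x be the Rankine reading; then the Celsius reading is 5/9·x - 273.15.
(5/9·x - 273.15) - x = -344.5  ⇒  (-4/9)·x = -71.35  ⇒  x = 160.5375°R.
In Celsius: (160.5375 - 491.67) × 5/9 = -183.9625°C.
In Fahrenheit: -183.9625 × 1.8 + 32 = -299.13°F.

-299.13°F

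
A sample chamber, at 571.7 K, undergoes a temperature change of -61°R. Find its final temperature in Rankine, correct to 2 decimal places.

Initial temperature in Celsius: 571.7 - 273.15 = 298.5500°C.
The 61°R change is an interval, so only the factor 5/9 applies: -61 × 5/9 = -33.8889°C.
Final Celsius temperature: 298.5500 - 33.8889 = 264.6611°C.
In Rankine: 264.6611 × 1.8 + 491.67 = 968.06°R.

968.06°R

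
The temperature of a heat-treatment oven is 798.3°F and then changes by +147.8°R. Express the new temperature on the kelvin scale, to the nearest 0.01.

Initial temperature in Celsius: (798.3 - 32) × 5/9 = 425.7222°C.
The 147.8°R change is an interval, so only the factor 5/9 applies: +147.8 × 5/9 = +82.1111°C.
Final Celsius temperature: 425.7222 + 82.1111 = 507.8333°C.
In kelvin: 507.8333 + 273.15 = 780.98 K.

780.98 K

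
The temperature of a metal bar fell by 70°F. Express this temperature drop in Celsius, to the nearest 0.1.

For a temperature interval the offset drops out; only the factor 5/9 applies.
70 × 5/9 = 38.9.

38.9°C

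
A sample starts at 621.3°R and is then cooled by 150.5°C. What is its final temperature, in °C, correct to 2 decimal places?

-78.48°C

Initial temperature in Celsius: (621.3 - 491.67) × 5/9 = 72.0167°C.
Final Celsius temperature: 72.0167 - 150.5000 = -78.4833°C.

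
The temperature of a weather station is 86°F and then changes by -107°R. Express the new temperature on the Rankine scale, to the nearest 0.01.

Initial temperature in Celsius: (86 - 32) × 5/9 = 30.0000°C.
The 107°R change is an interval, so only the factor 5/9 applies: -107 × 5/9 = -59.4444°C.
Final Celsius temperature: 30.0000 - 59.4444 = -29.4444°C.
In Rankine: -29.4444 × 1.8 + 491.67 = 438.67°R.

438.67°R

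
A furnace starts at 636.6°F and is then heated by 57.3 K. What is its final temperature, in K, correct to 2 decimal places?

Initial temperature in Celsius: (636.6 - 32) × 5/9 = 335.8889°C.
The 57.3 K change is an interval; Kelvin and Celsius degrees are the same size, so ΔC = +57.3°C.
Final Celsius temperature: 335.8889 + 57.3000 = 393.1889°C.
In kelvin: 393.1889 + 273.15 = 666.34 K.

666.34 K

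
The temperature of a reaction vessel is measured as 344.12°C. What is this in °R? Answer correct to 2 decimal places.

1111.09°R

In Rankine: 344.1200 × 1.8 + 491.67 = 1111.09°R.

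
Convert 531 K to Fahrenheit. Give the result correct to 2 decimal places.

In Celsius: 531 - 273.15 = 257.8500°C.
In Fahrenheit: 257.8500 × 1.8 + 32 = 496.13°F.

496.13°F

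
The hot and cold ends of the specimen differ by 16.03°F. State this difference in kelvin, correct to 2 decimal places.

An interval of 1°F corresponds to 5/9 K.
16.03 × 5/9 = 8.91.

8.91 K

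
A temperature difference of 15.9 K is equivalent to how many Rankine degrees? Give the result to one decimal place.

28.6°R

An interval of 1 K corresponds to 1.8°R.
15.9 × 1.8 = 28.6.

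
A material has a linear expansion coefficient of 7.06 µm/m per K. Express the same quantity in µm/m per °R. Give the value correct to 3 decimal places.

Since only a temperature interval is involved, the additive offset between the scales drops out.
A change of 1°R is a change of 5/9 K, so per °R the value is 7.06 × 5/9 = 3.922.

3.922 µm/m per °R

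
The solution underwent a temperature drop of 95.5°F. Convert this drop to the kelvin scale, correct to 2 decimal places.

53.06 K

For a temperature interval the offset drops out; only the factor 5/9 applies.
95.5 × 5/9 = 53.06.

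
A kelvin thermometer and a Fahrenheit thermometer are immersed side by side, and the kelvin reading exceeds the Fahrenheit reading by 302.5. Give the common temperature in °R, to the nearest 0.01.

353.63°R

Let x be the kelvin reading; then the Fahrenheit reading is 1.8·x - 459.67.
(1.8·x - 459.67) - x = -302.5  ⇒  (0.8)·x = 157.17  ⇒  x = 196.4625 K.
In Celsius: 196.4625 - 273.15 = -76.6875°C.
In Rankine: -76.6875 × 1.8 + 491.67 = 353.63°R.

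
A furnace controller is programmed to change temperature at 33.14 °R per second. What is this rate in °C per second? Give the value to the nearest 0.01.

The quantity depends on a temperature interval, so only the ratio of degree sizes applies; the offset between the scales is irrelevant.
A change of 1°R is a change of 5/9°C, so 33.14 × 5/9 = 18.41.

18.41 °C/second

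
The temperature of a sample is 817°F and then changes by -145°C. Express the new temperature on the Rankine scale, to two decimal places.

1015.67°R

Initial temperature in Celsius: (817 - 32) × 5/9 = 436.1111°C.
Final Celsius temperature: 436.1111 - 145.0000 = 291.1111°C.
In Rankine: 291.1111 × 1.8 + 491.67 = 1015.67°R.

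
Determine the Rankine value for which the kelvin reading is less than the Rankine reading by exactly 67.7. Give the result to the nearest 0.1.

152.3°R

Let R be the Rankine reading. The kelvin reading is K = 5/9·R.
Require K - R = -67.7: (-4/9)·R = -67.7.
R = (-67.7) / (-4/9) = 152.3.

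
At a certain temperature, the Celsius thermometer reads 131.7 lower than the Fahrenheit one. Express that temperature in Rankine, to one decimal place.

716.0°R

Let x be the Fahrenheit reading; then the Celsius reading is 5/9·x - 17.7778.
(5/9·x - 17.7778) - x = -131.7  ⇒  (-4/9)·x = -113.922  ⇒  x = 256.3250°F.
In Celsius: (256.325 - 32) × 5/9 = 124.6250°C.
In Rankine: 124.6250 × 1.8 + 491.67 = 716.0°R.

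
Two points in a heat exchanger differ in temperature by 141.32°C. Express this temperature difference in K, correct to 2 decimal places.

141.32 K

Celsius and kelvin degrees are the same size, so the interval is unchanged: 141.32.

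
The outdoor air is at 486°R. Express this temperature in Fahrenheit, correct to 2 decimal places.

In Celsius: (486 - 491.67) × 5/9 = -3.1500°C.
In Fahrenheit: -3.1500 × 1.8 + 32 = 26.33°F.

26.33°F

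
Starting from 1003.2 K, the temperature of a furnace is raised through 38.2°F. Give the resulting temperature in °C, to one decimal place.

751.3°C

Initial temperature in Celsius: 1003.2 - 273.15 = 730.0500°C.
The 38.2°F change is an interval, so only the factor 5/9 applies: +38.2 × 5/9 = +21.2222°C.
Final Celsius temperature: 730.0500 + 21.2222 = 751.2722°C.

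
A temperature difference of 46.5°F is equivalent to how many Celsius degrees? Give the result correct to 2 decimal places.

25.83°C

For a temperature interval the offset drops out; only the factor 5/9 applies.
46.5 × 5/9 = 25.83.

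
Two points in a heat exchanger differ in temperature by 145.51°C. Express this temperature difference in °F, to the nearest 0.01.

For a temperature interval the offset drops out; only the factor 1.8 applies.
145.51 × 1.8 = 261.92.

261.92°F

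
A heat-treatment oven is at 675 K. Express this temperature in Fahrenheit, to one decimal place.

755.3°F

In Celsius: 675 - 273.15 = 401.8500°C.
In Fahrenheit: 401.8500 × 1.8 + 32 = 755.3°F.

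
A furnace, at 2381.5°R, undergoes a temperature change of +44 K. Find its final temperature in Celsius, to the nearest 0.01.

1093.91°C

Initial temperature in Celsius: (2381.5 - 491.67) × 5/9 = 1049.9056°C.
The 44 K change is an interval; Kelvin and Celsius degrees are the same size, so ΔC = +44°C.
Final Celsius temperature: 1049.9056 + 44.0000 = 1093.9056°C.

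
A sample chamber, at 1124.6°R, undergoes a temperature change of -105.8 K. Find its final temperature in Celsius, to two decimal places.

Initial temperature in Celsius: (1124.6 - 491.67) × 5/9 = 351.6278°C.
The 105.8 K change is an interval; Kelvin and Celsius degrees are the same size, so ΔC = -105.8°C.
Final Celsius temperature: 351.6278 - 105.8000 = 245.8278°C.

245.83°C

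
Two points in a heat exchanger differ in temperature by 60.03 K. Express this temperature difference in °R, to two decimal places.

For a temperature interval the offset drops out; only the factor 1.8 applies.
60.03 × 1.8 = 108.05.

108.05°R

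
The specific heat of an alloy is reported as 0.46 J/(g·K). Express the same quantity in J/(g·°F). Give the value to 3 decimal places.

Since only a temperature interval is involved, the additive offset between the scales drops out.
A change of 1°F is a change of 5/9 K, so per °F the value is 0.46 × 5/9 = 0.256.

0.256 J/(g·°F)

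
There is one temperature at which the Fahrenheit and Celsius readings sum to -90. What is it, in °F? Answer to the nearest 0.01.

Let F be the Fahrenheit reading. The Celsius reading is C = 5/9·F - 17.7778.
Require F + C = -90: (14/9)·F - 17.7778 = -90.
F = (-90 + 17.7778) / (14/9) = -46.43.

-46.43°F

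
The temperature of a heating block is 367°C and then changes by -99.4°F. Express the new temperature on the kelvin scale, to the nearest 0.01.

The 99.4°F change is an interval, so only the factor 5/9 applies: -99.4 × 5/9 = -55.2222°C.
Final Celsius temperature: 367.0000 - 55.2222 = 311.7778°C.
In kelvin: 311.7778 + 273.15 = 584.93 K.

584.93 K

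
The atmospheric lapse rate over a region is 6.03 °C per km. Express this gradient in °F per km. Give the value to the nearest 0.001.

10.854 °F/km

Since only a temperature interval is involved, the additive offset between the scales drops out.
A change of 1°C is a change of 1.8°F, so 6.03 × 1.8 = 10.854.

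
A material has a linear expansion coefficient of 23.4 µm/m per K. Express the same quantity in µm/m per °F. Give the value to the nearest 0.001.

13.000 µm/m per °F

The quantity depends on a temperature interval, so only the ratio of degree sizes applies; the offset between the scales is irrelevant.
A change of 1°F is a change of 5/9 K, so per °F the value is 23.4 × 5/9 = 13.000.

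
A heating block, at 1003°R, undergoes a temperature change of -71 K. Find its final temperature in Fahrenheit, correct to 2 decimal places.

Initial temperature in Celsius: (1003 - 491.67) × 5/9 = 284.0722°C.
The 71 K change is an interval; Kelvin and Celsius degrees are the same size, so ΔC = -71°C.
Final Celsius temperature: 284.0722 - 71.0000 = 213.0722°C.
In Fahrenheit: 213.0722 × 1.8 + 32 = 415.53°F.

415.53°F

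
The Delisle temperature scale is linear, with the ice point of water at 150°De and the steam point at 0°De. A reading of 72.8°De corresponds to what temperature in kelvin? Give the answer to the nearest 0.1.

Linear interpolation between the fixed points: C = (72.8 - 150) × 100 / (0 - 150) = 51.4667°C.
Then 51.4667 + 273.15 = 324.6 K.

324.6 K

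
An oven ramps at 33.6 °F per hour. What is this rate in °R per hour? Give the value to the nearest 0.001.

The quantity depends on a temperature interval, so only the ratio of degree sizes applies; the offset between the scales is irrelevant.
A change of 1°F is a change of 1°R, so 33.6 × 1 = 33.600.

33.600 °R/hour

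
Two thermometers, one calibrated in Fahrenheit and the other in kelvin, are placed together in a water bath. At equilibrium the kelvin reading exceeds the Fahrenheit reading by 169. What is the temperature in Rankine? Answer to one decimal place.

654.0°R

Let x be the Fahrenheit reading; then the kelvin reading is 5/9·x + 255.372.
(5/9·x + 255.372) - x = 169  ⇒  (-4/9)·x = -86.3722  ⇒  x = 194.3375°F.
In Celsius: (194.3375 - 32) × 5/9 = 90.1875°C.
In Rankine: 90.1875 × 1.8 + 491.67 = 654.0°R.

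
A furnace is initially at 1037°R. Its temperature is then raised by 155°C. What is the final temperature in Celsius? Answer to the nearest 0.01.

Initial temperature in Celsius: (1037 - 491.67) × 5/9 = 302.9611°C.
Final Celsius temperature: 302.9611 + 155.0000 = 457.9611°C.

457.96°C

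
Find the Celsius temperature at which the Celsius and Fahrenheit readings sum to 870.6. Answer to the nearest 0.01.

Let C be the Celsius reading. The Fahrenheit reading is F = 1.8·C + 32.
Require C + F = 870.6: (2.8)·C + 32 = 870.6.
C = (870.6 - 32) / (2.8) = 299.50.

299.50°C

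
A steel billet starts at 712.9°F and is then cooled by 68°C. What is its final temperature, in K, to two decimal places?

Initial temperature in Celsius: (712.9 - 32) × 5/9 = 378.2778°C.
Final Celsius temperature: 378.2778 - 68.0000 = 310.2778°C.
In kelvin: 310.2778 + 273.15 = 583.43 K.

583.43 K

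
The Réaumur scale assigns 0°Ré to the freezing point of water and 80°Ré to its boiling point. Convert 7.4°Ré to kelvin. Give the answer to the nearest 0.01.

282.40 K

Linear interpolation between the fixed points: C = (7.4 - 0) × 100 / (80 - 0) = 9.2500°C.
Then 9.2500 + 273.15 = 282.40 K.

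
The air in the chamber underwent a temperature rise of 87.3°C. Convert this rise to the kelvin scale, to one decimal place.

Celsius and kelvin degrees are the same size, so the interval is unchanged: 87.3.

87.3 K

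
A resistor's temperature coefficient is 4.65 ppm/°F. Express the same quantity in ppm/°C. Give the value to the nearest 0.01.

8.37 ppm/°C

Since only a temperature interval is involved, the additive offset between the scales drops out.
A change of 1°C is a change of 1.8°F, so per °C the value is 4.65 × 1.8 = 8.37.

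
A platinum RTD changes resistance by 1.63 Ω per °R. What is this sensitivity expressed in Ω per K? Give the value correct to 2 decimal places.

Since only a temperature interval is involved, the additive offset between the scales drops out.
A change of 1 K is a change of 1.8°R, so per K the value is 1.63 × 1.8 = 2.93.

2.93 Ω per K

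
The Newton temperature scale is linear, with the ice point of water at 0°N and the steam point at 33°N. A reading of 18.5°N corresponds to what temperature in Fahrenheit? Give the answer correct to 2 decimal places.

132.91°F

Linear interpolation between the fixed points: C = (18.5 - 0) × 100 / (33 - 0) = 56.0606°C.
Then 56.0606 × 1.8 + 32 = 132.91°F.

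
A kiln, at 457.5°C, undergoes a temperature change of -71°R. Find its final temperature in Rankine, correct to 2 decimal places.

1244.17°R

The 71°R change is an interval, so only the factor 5/9 applies: -71 × 5/9 = -39.4444°C.
Final Celsius temperature: 457.5000 - 39.4444 = 418.0556°C.
In Rankine: 418.0556 × 1.8 + 491.67 = 1244.17°R.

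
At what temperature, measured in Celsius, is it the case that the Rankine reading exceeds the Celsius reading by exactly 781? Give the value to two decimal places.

361.66°C

Let C be the Celsius reading. The Rankine reading is R = 1.8·C + 491.67.
Require R - C = 781: (0.8)·C + 491.67 = 781.
C = (781 - 491.67) / (0.8) = 361.66.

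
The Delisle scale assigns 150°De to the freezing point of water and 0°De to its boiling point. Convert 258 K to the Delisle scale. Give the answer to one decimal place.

First in Celsius: 258 - 273.15 = -15.1500°C.
Linearly onto the Delisle scale: 150 + (-15.1500 / 100) × (0 - 150) = 172.7°De.

172.7°De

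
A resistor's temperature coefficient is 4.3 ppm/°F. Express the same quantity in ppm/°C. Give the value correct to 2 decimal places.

7.74 ppm/°C

The quantity depends on a temperature interval, so only the ratio of degree sizes applies; the offset between the scales is irrelevant.
A change of 1°C is a change of 1.8°F, so per °C the value is 4.3 × 1.8 = 7.74.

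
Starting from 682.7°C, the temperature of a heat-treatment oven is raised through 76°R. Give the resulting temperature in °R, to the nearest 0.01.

The 76°R change is an interval, so only the factor 5/9 applies: +76 × 5/9 = +42.2222°C.
Final Celsius temperature: 682.7000 + 42.2222 = 724.9222°C.
In Rankine: 724.9222 × 1.8 + 491.67 = 1796.53°R.

1796.53°R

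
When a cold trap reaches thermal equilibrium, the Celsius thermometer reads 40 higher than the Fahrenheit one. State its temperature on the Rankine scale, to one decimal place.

329.7°R

Let x be the Fahrenheit reading; then the Celsius reading is 5/9·x - 17.7778.
(5/9·x - 17.7778) - x = 40  ⇒  (-4/9)·x = 57.7778  ⇒  x = -130.0000°F.
In Celsius: (-130 - 32) × 5/9 = -90.0000°C.
In Rankine: -90.0000 × 1.8 + 491.67 = 329.7°R.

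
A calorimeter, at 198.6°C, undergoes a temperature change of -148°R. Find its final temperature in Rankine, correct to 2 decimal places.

The 148°R change is an interval, so only the factor 5/9 applies: -148 × 5/9 = -82.2222°C.
Final Celsius temperature: 198.6000 - 82.2222 = 116.3778°C.
In Rankine: 116.3778 × 1.8 + 491.67 = 701.15°R.

701.15°R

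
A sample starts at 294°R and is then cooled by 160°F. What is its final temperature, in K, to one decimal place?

74.4 K

Initial temperature in Celsius: (294 - 491.67) × 5/9 = -109.8167°C.
The 160°F change is an interval, so only the factor 5/9 applies: -160 × 5/9 = -88.8889°C.
Final Celsius temperature: -109.8167 - 88.8889 = -198.7056°C.
In kelvin: -198.7056 + 273.15 = 74.4 K.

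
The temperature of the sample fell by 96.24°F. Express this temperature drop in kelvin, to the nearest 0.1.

53.5 K

An interval of 1°F corresponds to 5/9 K.
96.24 × 5/9 = 53.5.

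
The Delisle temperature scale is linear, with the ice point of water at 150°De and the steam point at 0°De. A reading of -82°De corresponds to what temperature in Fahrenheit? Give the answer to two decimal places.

310.40°F

Linear interpolation between the fixed points: C = (-82 - 150) × 100 / (0 - 150) = 154.6667°C.
Then 154.6667 × 1.8 + 32 = 310.40°F.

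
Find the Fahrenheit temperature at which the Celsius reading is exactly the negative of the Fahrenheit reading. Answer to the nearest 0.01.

Let F be the Fahrenheit reading. The Celsius reading is C = 5/9·F - 17.7778.
Require C = -1·F: 5/9·F - 17.7778 = -1·F.
(14/9)·F = 17.7778  ⇒  F = 11.43.

11.43°F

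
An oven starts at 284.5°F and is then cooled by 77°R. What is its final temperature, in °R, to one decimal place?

667.2°R

Initial temperature in Celsius: (284.5 - 32) × 5/9 = 140.2778°C.
The 77°R change is an interval, so only the factor 5/9 applies: -77 × 5/9 = -42.7778°C.
Final Celsius temperature: 140.2778 - 42.7778 = 97.5000°C.
In Rankine: 97.5000 × 1.8 + 491.67 = 667.2°R.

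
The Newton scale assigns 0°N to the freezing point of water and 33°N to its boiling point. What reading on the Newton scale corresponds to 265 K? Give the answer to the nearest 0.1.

First in Celsius: 265 - 273.15 = -8.1500°C.
Linearly onto the Newton scale: 0 + (-8.1500 / 100) × (33 - 0) = -2.7°N.

-2.7°N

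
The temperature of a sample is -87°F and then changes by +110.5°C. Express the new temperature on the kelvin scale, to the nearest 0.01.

Initial temperature in Celsius: (-87 - 32) × 5/9 = -66.1111°C.
Final Celsius temperature: -66.1111 + 110.5000 = 44.3889°C.
In kelvin: 44.3889 + 273.15 = 317.54 K.

317.54 K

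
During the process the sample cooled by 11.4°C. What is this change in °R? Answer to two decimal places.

20.52°R

Only the scale ratio 1.8 matters for a change in temperature.
11.4 × 1.8 = 20.52.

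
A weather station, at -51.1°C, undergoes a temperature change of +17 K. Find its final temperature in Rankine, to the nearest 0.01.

The 17 K change is an interval; Kelvin and Celsius degrees are the same size, so ΔC = +17°C.
Final Celsius temperature: -51.1000 + 17.0000 = -34.1000°C.
In Rankine: -34.1000 × 1.8 + 491.67 = 430.29°R.

430.29°R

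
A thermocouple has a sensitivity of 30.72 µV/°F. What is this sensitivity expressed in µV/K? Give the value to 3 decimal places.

55.296 µV/K

The quantity depends on a temperature interval, so only the ratio of degree sizes applies; the offset between the scales is irrelevant.
A change of 1 K is a change of 1.8°F, so per K the value is 30.72 × 1.8 = 55.296.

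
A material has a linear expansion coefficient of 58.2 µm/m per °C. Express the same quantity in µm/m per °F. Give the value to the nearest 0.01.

32.33 µm/m per °F

Since only a temperature interval is involved, the additive offset between the scales drops out.
A change of 1°F is a change of 5/9°C, so per °F the value is 58.2 × 5/9 = 32.33.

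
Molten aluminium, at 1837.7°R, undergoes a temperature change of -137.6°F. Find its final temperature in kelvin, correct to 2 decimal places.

Initial temperature in Celsius: (1837.7 - 491.67) × 5/9 = 747.7944°C.
The 137.6°F change is an interval, so only the factor 5/9 applies: -137.6 × 5/9 = -76.4444°C.
Final Celsius temperature: 747.7944 - 76.4444 = 671.3500°C.
In kelvin: 671.3500 + 273.15 = 944.50 K.

944.50 K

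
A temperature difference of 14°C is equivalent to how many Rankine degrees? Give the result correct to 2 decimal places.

An interval of 1°C corresponds to 1.8°R.
14 × 1.8 = 25.20.

25.20°R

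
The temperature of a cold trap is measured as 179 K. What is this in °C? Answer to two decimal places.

-94.15°C

In Celsius: 179 - 273.15 = -94.1500°C.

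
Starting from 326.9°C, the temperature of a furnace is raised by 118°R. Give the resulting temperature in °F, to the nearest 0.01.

738.42°F

The 118°R change is an interval, so only the factor 5/9 applies: +118 × 5/9 = +65.5556°C.
Final Celsius temperature: 326.9000 + 65.5556 = 392.4556°C.
In Fahrenheit: 392.4556 × 1.8 + 32 = 738.42°F.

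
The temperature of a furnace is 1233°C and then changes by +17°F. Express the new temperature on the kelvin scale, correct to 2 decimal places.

The 17°F change is an interval, so only the factor 5/9 applies: +17 × 5/9 = +9.4444°C.
Final Celsius temperature: 1233.0000 + 9.4444 = 1242.4444°C.
In kelvin: 1242.4444 + 273.15 = 1515.59 K.

1515.59 K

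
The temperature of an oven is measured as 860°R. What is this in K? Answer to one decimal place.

In Celsius: (860 - 491.67) × 5/9 = 204.6278°C.
In kelvin: 204.6278 + 273.15 = 477.8 K.

477.8 K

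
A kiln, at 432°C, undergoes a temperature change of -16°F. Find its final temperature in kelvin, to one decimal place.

696.3 K

The 16°F change is an interval, so only the factor 5/9 applies: -16 × 5/9 = -8.8889°C.
Final Celsius temperature: 432.0000 - 8.8889 = 423.1111°C.
In kelvin: 423.1111 + 273.15 = 696.3 K.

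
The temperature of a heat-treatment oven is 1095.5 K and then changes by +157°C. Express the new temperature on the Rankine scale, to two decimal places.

2254.50°R

Initial temperature in Celsius: 1095.5 - 273.15 = 822.3500°C.
Final Celsius temperature: 822.3500 + 157.0000 = 979.3500°C.
In Rankine: 979.3500 × 1.8 + 491.67 = 2254.50°R.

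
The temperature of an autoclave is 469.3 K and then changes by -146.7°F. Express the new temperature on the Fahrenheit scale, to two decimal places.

238.37°F

Initial temperature in Celsius: 469.3 - 273.15 = 196.1500°C.
The 146.7°F change is an interval, so only the factor 5/9 applies: -146.7 × 5/9 = -81.5000°C.
Final Celsius temperature: 196.1500 - 81.5000 = 114.6500°C.
In Fahrenheit: 114.6500 × 1.8 + 32 = 238.37°F.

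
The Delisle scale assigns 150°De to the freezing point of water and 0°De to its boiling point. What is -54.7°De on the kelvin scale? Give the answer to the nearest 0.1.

Linear interpolation between the fixed points: C = (-54.7 - 150) × 100 / (0 - 150) = 136.4667°C.
Then 136.4667 + 273.15 = 409.6 K.

409.6 K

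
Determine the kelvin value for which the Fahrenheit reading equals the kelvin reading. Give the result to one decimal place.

Let K be the kelvin reading. The Fahrenheit reading is F = 1.8·K - 459.67.
Set F = K: 1.8·K - 459.67 = K.
(0.8)·K = 459.67  ⇒  K = 574.6.

574.6 K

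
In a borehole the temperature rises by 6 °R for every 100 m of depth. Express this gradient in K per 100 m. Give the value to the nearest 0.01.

3.33 K/100 m

The quantity depends on a temperature interval, so only the ratio of degree sizes applies; the offset between the scales is irrelevant.
A change of 1°R is a change of 5/9 K, so 6 × 5/9 = 3.33.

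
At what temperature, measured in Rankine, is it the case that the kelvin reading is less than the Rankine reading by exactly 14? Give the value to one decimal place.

Let R be the Rankine reading. The kelvin reading is K = 5/9·R.
Require K - R = -14: (-4/9)·R = -14.
R = (-14) / (-4/9) = 31.5.

31.5°R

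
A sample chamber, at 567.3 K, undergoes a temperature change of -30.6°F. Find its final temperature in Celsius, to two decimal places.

Initial temperature in Celsius: 567.3 - 273.15 = 294.1500°C.
The 30.6°F change is an interval, so only the factor 5/9 applies: -30.6 × 5/9 = -17.0000°C.
Final Celsius temperature: 294.1500 - 17.0000 = 277.1500°C.

277.15°C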